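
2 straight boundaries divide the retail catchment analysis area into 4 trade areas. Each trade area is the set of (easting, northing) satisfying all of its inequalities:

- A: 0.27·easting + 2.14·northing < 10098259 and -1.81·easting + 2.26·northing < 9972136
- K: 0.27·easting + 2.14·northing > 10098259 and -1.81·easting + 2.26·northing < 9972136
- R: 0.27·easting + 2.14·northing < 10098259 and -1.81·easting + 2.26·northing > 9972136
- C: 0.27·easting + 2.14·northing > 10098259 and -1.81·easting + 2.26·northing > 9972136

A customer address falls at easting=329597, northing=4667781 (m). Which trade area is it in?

0.27·329597 + 2.14·4667781 = 10078042.530, which is < 10098259
-1.81·329597 + 2.26·4667781 = 9952614.490, which is < 9972136
This sign pattern matches A.

A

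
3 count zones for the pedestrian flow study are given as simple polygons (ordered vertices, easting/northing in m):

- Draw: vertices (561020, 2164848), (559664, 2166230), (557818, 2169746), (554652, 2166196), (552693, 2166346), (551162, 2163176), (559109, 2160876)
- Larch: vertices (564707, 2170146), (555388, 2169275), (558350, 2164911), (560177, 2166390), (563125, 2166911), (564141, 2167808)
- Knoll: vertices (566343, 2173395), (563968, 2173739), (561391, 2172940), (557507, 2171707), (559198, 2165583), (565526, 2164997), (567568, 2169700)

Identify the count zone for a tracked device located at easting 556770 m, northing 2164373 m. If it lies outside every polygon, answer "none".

Cast a ray rightward from (556770, 2164373). For each polygon, the edges (by vertex number in listed order) whose endpoints lie on opposite sides of northing = 2164373, where each meets that height, and whether that is right or left of the point:
Draw: 5–6 at easting≈551740.1 (left), 7–1 at easting≈560791.5 (right) → 1 crossing.
Larch: no edge straddles that height → 0 crossings.
Knoll: no edge straddles that height → 0 crossings.
Only Draw has an odd count, so the point is inside Draw.

Draw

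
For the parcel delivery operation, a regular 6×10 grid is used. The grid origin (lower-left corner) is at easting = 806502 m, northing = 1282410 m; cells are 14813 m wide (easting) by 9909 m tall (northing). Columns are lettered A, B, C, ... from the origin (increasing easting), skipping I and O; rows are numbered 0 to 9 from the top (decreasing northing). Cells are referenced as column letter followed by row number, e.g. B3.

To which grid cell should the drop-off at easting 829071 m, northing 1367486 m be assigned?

B1

Column index: ⌊(829071 − 806502) / 14813⌋ = ⌊1.524⌋ = 1 → column B
Row offset from origin: ⌊(1367486 − 1282410) / 9909⌋ = ⌊8.586⌋ = 8 → row 1 (counted from top)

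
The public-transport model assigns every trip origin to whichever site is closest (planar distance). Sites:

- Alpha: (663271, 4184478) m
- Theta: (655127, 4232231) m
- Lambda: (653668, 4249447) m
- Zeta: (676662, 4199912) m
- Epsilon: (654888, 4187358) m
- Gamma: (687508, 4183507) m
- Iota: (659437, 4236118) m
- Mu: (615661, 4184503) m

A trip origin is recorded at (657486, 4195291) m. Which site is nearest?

Squared distances to each site:
Alpha: 150387194.000; Theta: 1370128481.000; Lambda: 2947449460.000; Zeta: 389072617.000; Epsilon: 69682093.000; Gamma: 1040183140.000; Iota: 1670650330.000; Mu: 1865711569.000.
Minimum at Epsilon.

Epsilon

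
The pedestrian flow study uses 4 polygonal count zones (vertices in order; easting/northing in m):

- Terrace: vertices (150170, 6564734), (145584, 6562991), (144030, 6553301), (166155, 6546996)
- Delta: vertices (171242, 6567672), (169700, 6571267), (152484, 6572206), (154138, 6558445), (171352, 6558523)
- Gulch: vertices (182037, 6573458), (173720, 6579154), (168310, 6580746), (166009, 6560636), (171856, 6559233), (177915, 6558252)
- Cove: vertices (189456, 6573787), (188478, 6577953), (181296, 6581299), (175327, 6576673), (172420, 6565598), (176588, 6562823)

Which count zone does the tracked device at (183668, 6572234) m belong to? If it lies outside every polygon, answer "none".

Cast a ray rightward from (183668, 6572234). For each polygon, the edges (by vertex number in listed order) whose endpoints lie on opposite sides of northing = 6572234, where each meets that height, and whether that is right or left of the point:
Terrace: no edge straddles that height → 0 crossings.
Delta: no edge straddles that height → 0 crossings.
Gulch: 3–4 at easting≈167336.1 (left), 6–1 at easting≈181705.2 (left) → 0 crossings.
Cove: 4–5 at easting≈174161.8 (left), 6–1 at easting≈187633.3 (right) → 1 crossing.
Only Cove has an odd count, so the point is inside Cove.

Cove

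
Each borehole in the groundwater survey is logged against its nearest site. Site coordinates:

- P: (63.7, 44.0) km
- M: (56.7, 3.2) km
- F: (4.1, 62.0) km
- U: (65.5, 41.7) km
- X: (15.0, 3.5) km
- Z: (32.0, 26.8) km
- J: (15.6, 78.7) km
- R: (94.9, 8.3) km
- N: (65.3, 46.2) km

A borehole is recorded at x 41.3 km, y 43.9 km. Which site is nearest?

Squared distances to each site:
P: 501.770; M: 1893.650; F: 1711.450; U: 590.480; X: 2323.850; Z: 378.900; J: 1871.530; R: 4140.320; N: 581.290.
Minimum at Z.

Z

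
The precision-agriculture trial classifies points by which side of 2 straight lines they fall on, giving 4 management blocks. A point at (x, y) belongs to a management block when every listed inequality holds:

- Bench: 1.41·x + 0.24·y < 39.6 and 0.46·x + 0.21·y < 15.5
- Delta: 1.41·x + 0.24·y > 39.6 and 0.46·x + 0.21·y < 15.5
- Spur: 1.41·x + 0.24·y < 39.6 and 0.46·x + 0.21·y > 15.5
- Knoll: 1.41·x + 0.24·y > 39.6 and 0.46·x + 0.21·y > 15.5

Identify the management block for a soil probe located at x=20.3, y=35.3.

1.41·20.3 + 0.24·35.3 = 37.095, which is < 39.6
0.46·20.3 + 0.21·35.3 = 16.751, which is > 15.5
This sign pattern matches Spur.

Spur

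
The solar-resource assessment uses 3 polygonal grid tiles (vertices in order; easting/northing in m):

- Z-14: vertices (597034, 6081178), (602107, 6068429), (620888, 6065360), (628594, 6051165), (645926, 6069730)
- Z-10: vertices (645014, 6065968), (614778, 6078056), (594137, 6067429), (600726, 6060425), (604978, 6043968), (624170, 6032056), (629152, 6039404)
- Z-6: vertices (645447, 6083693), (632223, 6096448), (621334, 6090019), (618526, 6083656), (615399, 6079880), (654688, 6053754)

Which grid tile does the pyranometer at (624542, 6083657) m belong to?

Cast a ray rightward from (624542, 6083657). For each polygon, the edges (by vertex number in listed order) whose endpoints lie on opposite sides of northing = 6083657, where each meets that height, and whether that is right or left of the point:
Z-14: no edge straddles that height → 0 crossings.
Z-10: no edge straddles that height → 0 crossings.
Z-6: 3–4 at easting≈618526.4 (left), 6–1 at easting≈645458.1 (right) → 1 crossing.
Only Z-6 has an odd count, so the point is inside Z-6.

Z-6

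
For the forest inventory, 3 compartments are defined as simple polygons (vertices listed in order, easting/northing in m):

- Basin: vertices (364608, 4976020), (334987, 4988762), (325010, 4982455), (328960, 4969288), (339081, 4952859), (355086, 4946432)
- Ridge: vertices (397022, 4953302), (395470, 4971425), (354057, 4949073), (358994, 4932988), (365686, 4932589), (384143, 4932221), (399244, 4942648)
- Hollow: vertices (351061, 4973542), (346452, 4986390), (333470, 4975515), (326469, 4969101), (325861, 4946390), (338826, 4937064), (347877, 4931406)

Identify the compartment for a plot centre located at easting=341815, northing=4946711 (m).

Hollow

Cast a ray rightward from (341815, 4946711). For each polygon, the edges (by vertex number in listed order) whose endpoints lie on opposite sides of northing = 4946711, where each meets that height, and whether that is right or left of the point:
Basin: 5–6 at easting≈354391.2 (right), 6–1 at easting≈355175.8 (right) → 2 crossings.
Ridge: 3–4 at easting≈354782.0 (right), 7–1 at easting≈398396.6 (right) → 2 crossings.
Hollow: 4–5 at easting≈325869.6 (left), 7–1 at easting≈349033.5 (right) → 1 crossing.
Only Hollow has an odd count, so the point is inside Hollow.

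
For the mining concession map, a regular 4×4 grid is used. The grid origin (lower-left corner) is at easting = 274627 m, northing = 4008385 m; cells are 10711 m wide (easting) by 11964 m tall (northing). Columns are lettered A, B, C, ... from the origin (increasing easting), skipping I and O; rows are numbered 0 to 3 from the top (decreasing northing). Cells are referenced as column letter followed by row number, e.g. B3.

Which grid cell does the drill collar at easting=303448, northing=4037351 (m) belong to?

C1

Column index: ⌊(303448 − 274627) / 10711⌋ = ⌊2.691⌋ = 2 → column C
Row offset from origin: ⌊(4037351 − 4008385) / 11964⌋ = ⌊2.421⌋ = 2 → row 1 (counted from top)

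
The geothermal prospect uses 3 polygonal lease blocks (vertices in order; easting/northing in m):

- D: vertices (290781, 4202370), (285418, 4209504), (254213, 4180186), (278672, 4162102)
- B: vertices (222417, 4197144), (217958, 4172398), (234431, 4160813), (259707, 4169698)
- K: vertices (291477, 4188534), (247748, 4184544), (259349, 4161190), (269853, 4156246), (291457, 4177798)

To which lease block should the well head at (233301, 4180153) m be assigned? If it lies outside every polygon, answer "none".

B

Cast a ray rightward from (233301, 4180153). For each polygon, the edges (by vertex number in listed order) whose endpoints lie on opposite sides of northing = 4180153, where each meets that height, and whether that is right or left of the point:
D: 3–4 at easting≈254257.6 (right), 4–1 at easting≈284100.1 (right) → 2 crossings.
B: 1–2 at easting≈219355.4 (left), 4–1 at easting≈245502.1 (right) → 1 crossing.
K: 2–3 at easting≈249929.2 (right), 5–1 at easting≈291461.4 (right) → 2 crossings.
Only B has an odd count, so the point is inside B.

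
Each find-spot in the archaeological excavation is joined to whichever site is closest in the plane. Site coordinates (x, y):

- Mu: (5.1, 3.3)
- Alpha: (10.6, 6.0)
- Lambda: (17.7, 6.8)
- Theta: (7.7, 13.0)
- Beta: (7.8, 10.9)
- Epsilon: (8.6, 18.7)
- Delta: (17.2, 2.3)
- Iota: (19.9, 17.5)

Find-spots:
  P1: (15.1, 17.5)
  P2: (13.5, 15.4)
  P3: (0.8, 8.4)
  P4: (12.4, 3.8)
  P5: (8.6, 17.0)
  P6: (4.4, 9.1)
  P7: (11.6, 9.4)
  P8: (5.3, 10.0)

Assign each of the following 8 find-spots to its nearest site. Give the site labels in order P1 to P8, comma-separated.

Iota, Epsilon, Mu, Alpha, Epsilon, Beta, Alpha, Beta

P1 → Iota (d²=23.04)
P2 → Epsilon (d²=34.90)
P3 → Mu (d²=44.50)
P4 → Alpha (d²=8.08)
P5 → Epsilon (d²=2.89)
P6 → Beta (d²=14.80)
P7 → Alpha (d²=12.56)
P8 → Beta (d²=7.06)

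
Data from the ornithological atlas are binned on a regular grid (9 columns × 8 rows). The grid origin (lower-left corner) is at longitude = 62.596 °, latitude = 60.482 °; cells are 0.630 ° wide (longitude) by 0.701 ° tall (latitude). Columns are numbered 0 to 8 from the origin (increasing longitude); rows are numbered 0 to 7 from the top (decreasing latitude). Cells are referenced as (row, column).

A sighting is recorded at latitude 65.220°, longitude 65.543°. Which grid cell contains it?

Column index: ⌊(65.543 − 62.596) / 0.630⌋ = ⌊4.678⌋ = 4
Row offset from origin: ⌊(65.220 − 60.482) / 0.701⌋ = ⌊6.759⌋ = 6 → row 1 (counted from top)

(1, 4)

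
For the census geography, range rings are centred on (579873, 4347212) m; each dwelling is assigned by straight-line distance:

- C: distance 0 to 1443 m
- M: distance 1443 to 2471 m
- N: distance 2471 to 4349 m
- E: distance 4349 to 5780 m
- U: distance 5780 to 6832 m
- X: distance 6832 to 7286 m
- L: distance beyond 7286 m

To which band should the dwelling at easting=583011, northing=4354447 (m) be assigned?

Distance = √((583011−579873)² + (4354447−4347212)²) = √(9847044.000 + 52345225.000) = 7886.208 m.
7286 ≤ 7886.208 < ∞ → L.

L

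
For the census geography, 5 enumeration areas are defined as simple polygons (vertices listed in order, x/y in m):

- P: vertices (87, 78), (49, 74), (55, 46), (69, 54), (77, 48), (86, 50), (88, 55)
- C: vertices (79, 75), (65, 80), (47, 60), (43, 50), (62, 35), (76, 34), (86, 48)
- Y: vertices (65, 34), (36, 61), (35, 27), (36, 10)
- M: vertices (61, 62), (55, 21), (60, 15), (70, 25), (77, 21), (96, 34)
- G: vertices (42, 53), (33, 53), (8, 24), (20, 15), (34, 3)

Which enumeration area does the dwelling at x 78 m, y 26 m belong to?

M

Cast a ray rightward from (78, 26). For each polygon, the edges (by vertex number in listed order) whose endpoints lie on opposite sides of y = 26, where each meets that height, and whether that is right or left of the point:
P: no edge straddles that height → 0 crossings.
C: no edge straddles that height → 0 crossings.
Y: 3–4 at x≈35.1 (left), 4–1 at x≈55.3 (left) → 0 crossings.
M: 1–2 at x≈55.7 (left), 5–6 at x≈84.3 (right) → 1 crossing.
G: 2–3 at x≈9.7 (left), 5–1 at x≈37.7 (left) → 0 crossings.
Only M has an odd count, so the point is inside M.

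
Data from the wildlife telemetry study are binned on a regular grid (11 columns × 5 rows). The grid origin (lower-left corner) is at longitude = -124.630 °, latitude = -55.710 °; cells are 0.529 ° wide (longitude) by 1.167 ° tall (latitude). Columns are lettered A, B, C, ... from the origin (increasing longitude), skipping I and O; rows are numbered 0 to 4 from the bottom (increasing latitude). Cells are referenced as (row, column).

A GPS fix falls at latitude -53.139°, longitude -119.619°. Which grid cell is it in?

(2, K)

Column index: ⌊(-119.619 − -124.630) / 0.529⌋ = ⌊9.473⌋ = 9 → column K
Row offset from origin: ⌊(-53.139 − -55.710) / 1.167⌋ = ⌊2.203⌋ = 2 → row 2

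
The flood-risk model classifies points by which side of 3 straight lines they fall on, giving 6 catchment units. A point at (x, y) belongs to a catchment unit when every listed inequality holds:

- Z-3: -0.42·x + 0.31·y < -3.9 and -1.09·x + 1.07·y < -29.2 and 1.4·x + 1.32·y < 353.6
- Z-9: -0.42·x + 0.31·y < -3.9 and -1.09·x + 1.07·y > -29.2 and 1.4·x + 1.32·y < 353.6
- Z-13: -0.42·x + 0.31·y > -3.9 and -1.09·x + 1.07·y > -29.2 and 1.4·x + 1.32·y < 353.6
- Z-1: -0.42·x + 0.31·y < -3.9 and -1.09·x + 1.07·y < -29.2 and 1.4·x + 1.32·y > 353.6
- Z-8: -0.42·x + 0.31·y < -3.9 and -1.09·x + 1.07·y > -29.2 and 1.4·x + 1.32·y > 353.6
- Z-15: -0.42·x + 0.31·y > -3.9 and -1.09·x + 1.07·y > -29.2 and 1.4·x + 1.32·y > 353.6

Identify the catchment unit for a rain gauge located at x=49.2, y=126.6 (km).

-0.42·49.2 + 0.31·126.6 = 18.582, which is > -3.9
-1.09·49.2 + 1.07·126.6 = 81.834, which is > -29.2
1.4·49.2 + 1.32·126.6 = 235.992, which is < 353.6
This sign pattern matches Z-13.

Z-13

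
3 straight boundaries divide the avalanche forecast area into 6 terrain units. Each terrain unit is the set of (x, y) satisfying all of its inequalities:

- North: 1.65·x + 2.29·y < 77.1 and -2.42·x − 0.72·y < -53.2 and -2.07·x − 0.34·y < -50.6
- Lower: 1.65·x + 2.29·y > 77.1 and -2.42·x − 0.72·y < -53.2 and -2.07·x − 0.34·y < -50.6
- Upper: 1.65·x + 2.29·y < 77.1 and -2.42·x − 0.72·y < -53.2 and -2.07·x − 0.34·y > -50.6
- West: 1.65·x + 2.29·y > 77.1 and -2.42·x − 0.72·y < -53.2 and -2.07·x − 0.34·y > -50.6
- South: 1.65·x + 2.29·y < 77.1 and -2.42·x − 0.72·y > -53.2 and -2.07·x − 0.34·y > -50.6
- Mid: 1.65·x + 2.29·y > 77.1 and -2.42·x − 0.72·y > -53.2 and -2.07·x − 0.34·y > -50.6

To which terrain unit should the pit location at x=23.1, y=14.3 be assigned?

North

1.65·23.1 + 2.29·14.3 = 70.862, which is < 77.1
-2.42·23.1 − 0.72·14.3 = -66.198, which is < -53.2
-2.07·23.1 − 0.34·14.3 = -52.679, which is < -50.6
This sign pattern matches North.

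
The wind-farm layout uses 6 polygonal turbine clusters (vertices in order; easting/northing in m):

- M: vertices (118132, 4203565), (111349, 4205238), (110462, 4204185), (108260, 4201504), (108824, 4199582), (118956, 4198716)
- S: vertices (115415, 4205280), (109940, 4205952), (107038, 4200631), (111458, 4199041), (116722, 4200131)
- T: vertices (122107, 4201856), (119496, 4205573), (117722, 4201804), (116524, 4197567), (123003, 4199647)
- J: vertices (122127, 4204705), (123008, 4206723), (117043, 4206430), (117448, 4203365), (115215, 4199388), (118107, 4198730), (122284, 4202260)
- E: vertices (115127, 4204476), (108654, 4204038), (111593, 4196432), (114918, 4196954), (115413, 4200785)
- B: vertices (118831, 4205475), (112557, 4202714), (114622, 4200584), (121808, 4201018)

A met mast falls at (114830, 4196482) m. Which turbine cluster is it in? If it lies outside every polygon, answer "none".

Cast a ray rightward from (114830, 4196482). For each polygon, the edges (by vertex number in listed order) whose endpoints lie on opposite sides of northing = 4196482, where each meets that height, and whether that is right or left of the point:
M: no edge straddles that height → 0 crossings.
S: no edge straddles that height → 0 crossings.
T: no edge straddles that height → 0 crossings.
J: no edge straddles that height → 0 crossings.
E: 2–3 at easting≈111573.7 (left), 3–4 at easting≈111911.5 (left) → 0 crossings.
B: no edge straddles that height → 0 crossings.
All counts are even, so the point lies outside every listed polygon.

none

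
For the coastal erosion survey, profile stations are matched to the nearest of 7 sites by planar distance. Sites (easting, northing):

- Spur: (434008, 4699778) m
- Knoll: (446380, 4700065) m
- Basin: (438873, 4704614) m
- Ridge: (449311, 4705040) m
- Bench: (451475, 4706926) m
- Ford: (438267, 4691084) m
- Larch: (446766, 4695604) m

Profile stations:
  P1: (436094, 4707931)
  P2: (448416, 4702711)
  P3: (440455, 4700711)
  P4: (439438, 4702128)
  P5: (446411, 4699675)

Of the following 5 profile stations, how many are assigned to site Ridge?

P1 → Basin
P2 → Ridge
P3 → Basin
P4 → Basin
P5 → Knoll
1 of the 5 goes to Ridge.

1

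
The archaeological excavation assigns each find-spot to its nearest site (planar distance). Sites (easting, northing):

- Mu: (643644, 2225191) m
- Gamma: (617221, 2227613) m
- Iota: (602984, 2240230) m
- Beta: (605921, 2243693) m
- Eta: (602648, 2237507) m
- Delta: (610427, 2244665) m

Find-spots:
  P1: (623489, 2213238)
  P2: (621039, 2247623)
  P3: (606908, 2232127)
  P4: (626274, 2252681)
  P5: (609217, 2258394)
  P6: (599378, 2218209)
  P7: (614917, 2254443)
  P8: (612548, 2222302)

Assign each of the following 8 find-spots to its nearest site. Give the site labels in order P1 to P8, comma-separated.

Gamma, Delta, Eta, Delta, Delta, Eta, Delta, Gamma

P1 → Gamma (d²=245928449.00)
P2 → Delta (d²=121364308.00)
P3 → Eta (d²=47092000.00)
P4 → Delta (d²=315383665.00)
P5 → Delta (d²=189949541.00)
P6 → Eta (d²=383105704.00)
P7 → Delta (d²=115769384.00)
P8 → Gamma (d²=50043650.00)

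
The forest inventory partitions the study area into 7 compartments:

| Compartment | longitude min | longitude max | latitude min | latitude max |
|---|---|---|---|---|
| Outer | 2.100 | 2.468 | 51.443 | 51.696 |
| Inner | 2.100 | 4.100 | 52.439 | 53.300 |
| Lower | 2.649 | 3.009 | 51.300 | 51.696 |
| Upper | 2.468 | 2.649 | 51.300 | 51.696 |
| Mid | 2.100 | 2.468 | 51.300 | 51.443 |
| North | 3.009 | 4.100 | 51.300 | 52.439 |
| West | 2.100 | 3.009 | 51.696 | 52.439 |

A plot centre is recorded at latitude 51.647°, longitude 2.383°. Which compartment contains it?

Outer

The point has longitude = 2.383 and latitude = 51.647.
Only Outer satisfies 2.100 ≤ longitude ≤ 2.468 and 51.443 ≤ latitude ≤ 51.696.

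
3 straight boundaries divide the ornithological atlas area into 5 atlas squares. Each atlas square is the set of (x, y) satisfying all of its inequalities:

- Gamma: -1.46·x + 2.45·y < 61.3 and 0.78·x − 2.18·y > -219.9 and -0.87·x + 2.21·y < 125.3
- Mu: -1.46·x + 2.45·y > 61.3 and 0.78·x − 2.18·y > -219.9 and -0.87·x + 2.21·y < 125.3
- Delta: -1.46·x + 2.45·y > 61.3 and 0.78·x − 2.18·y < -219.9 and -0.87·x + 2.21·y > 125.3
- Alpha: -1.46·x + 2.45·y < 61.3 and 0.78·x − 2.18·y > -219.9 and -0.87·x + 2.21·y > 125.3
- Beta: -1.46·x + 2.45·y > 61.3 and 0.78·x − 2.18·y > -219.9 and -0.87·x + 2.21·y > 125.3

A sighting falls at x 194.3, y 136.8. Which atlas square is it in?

Alpha

-1.46·194.3 + 2.45·136.8 = 51.482, which is < 61.3
0.78·194.3 − 2.18·136.8 = -146.670, which is > -219.9
-0.87·194.3 + 2.21·136.8 = 133.287, which is > 125.3
This sign pattern matches Alpha.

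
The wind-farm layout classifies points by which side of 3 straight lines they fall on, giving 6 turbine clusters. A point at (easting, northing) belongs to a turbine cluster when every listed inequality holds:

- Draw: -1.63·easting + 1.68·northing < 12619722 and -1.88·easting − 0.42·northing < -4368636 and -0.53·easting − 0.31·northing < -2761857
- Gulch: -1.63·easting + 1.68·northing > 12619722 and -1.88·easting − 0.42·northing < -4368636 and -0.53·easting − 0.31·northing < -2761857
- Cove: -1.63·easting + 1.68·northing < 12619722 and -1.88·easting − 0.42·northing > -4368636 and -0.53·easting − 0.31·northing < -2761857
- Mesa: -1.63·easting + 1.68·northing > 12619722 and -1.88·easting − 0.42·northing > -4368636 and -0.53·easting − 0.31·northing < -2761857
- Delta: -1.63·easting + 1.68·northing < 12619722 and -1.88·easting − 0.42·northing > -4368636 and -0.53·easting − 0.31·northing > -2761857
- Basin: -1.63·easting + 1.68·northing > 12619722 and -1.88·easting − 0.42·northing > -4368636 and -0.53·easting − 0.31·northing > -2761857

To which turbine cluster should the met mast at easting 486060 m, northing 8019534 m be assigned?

Basin

-1.63·486060 + 1.68·8019534 = 12680539.320, which is > 12619722
-1.88·486060 − 0.42·8019534 = -4281997.080, which is > -4368636
-0.53·486060 − 0.31·8019534 = -2743667.340, which is > -2761857
This sign pattern matches Basin.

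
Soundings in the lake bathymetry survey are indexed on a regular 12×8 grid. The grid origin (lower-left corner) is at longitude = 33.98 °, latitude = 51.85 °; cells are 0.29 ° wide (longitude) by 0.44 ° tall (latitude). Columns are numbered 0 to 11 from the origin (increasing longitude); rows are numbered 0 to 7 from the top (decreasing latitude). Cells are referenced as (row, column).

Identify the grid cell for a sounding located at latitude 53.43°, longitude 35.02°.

(4, 3)

Column index: ⌊(35.02 − 33.98) / 0.29⌋ = ⌊3.586⌋ = 3
Row offset from origin: ⌊(53.43 − 51.85) / 0.44⌋ = ⌊3.591⌋ = 3 → row 4 (counted from top)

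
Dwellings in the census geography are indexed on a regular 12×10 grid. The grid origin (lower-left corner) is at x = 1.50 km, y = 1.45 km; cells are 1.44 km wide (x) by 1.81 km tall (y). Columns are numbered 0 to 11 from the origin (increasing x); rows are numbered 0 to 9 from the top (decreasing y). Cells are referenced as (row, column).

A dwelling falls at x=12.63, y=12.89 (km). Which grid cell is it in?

Column index: ⌊(12.63 − 1.50) / 1.44⌋ = ⌊7.729⌋ = 7
Row offset from origin: ⌊(12.89 − 1.45) / 1.81⌋ = ⌊6.320⌋ = 6 → row 3 (counted from top)

(3, 7)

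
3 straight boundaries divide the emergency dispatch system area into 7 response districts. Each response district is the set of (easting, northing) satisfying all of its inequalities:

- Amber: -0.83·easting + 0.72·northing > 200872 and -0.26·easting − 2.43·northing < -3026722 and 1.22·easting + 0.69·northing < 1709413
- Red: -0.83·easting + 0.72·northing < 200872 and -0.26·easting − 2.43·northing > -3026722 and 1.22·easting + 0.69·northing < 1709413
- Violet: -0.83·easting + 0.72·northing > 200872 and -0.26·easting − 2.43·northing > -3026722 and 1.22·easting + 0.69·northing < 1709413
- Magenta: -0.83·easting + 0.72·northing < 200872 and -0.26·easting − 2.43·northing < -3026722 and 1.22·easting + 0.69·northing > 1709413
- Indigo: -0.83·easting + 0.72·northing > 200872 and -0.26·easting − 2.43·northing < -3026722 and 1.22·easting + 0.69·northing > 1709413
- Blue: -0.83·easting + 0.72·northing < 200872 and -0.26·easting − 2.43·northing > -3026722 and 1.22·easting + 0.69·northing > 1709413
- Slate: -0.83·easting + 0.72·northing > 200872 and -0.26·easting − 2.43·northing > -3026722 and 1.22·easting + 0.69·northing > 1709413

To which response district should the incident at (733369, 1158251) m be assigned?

-0.83·733369 + 0.72·1158251 = 225244.450, which is > 200872
-0.26·733369 − 2.43·1158251 = -3005225.870, which is > -3026722
1.22·733369 + 0.69·1158251 = 1693903.370, which is < 1709413
This sign pattern matches Violet.

Violet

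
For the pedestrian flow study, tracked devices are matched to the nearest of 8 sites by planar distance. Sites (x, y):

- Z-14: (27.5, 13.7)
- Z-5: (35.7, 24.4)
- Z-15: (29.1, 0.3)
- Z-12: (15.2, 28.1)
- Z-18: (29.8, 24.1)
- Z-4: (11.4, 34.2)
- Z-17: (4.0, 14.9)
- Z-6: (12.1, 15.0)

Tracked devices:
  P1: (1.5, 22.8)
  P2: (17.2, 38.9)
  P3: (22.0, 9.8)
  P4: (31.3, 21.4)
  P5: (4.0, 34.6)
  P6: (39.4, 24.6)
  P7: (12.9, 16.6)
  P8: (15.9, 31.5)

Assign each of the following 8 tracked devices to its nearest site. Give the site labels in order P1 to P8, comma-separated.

Z-17, Z-4, Z-14, Z-18, Z-4, Z-5, Z-6, Z-12

P1 → Z-17 (d²=68.66)
P2 → Z-4 (d²=55.73)
P3 → Z-14 (d²=45.46)
P4 → Z-18 (d²=9.54)
P5 → Z-4 (d²=54.92)
P6 → Z-5 (d²=13.73)
P7 → Z-6 (d²=3.20)
P8 → Z-12 (d²=12.05)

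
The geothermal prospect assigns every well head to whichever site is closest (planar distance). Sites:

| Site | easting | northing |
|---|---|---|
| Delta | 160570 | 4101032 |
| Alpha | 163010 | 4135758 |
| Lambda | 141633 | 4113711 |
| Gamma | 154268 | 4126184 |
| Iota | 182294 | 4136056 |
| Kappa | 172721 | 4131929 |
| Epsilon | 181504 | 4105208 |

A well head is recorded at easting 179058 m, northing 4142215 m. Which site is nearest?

Squared distances to each site:
Delta: 2037845633.000; Alpha: 299231153.000; Lambda: 2213108641.000; Gamma: 871537061.000; Iota: 48404977.000; Kappa: 145959365.000; Epsilon: 1375500965.000.
Minimum at Iota.

Iota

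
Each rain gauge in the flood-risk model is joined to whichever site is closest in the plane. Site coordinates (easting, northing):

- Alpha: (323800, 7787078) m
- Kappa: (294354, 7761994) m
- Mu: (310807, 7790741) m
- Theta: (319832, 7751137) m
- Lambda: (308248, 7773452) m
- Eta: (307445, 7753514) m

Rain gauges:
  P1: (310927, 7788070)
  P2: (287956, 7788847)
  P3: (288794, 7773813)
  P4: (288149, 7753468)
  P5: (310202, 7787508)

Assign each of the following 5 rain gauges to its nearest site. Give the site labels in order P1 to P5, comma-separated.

P1 → Mu (d²=7148641.00)
P2 → Mu (d²=525755437.00)
P3 → Kappa (d²=170602361.00)
P4 → Kappa (d²=111194701.00)
P5 → Mu (d²=10818314.00)

Mu, Mu, Kappa, Kappa, Mu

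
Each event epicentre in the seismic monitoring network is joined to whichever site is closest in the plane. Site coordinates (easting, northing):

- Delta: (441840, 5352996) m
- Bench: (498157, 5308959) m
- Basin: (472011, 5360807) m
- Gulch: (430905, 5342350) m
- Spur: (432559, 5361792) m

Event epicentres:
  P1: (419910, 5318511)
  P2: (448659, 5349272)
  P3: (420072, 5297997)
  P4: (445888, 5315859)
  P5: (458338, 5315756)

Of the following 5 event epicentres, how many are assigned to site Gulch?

4

P1 → Gulch
P2 → Delta
P3 → Gulch
P4 → Gulch
P5 → Gulch
4 of the 5 go to Gulch.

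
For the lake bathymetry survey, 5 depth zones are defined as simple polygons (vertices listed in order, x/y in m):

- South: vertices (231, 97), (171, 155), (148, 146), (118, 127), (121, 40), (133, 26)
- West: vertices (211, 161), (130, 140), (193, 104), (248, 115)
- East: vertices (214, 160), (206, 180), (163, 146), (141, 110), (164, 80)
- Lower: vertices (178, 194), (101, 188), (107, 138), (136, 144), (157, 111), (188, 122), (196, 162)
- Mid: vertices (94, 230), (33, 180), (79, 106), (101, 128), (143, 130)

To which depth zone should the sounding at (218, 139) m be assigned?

Cast a ray rightward from (218, 139). For each polygon, the edges (by vertex number in listed order) whose endpoints lie on opposite sides of y = 139, where each meets that height, and whether that is right or left of the point:
South: 1–2 at x≈187.6 (left), 3–4 at x≈136.9 (left) → 0 crossings.
West: 2–3 at x≈131.8 (left), 4–1 at x≈228.7 (right) → 1 crossing.
East: 3–4 at x≈158.7 (left), 5–1 at x≈200.9 (left) → 0 crossings.
Lower: 2–3 at x≈106.9 (left), 3–4 at x≈111.8 (left), 4–5 at x≈139.2 (left), 6–7 at x≈191.4 (left) → 0 crossings.
Mid: 2–3 at x≈58.5 (left), 5–1 at x≈138.6 (left) → 0 crossings.
Only West has an odd count, so the point is inside West.

West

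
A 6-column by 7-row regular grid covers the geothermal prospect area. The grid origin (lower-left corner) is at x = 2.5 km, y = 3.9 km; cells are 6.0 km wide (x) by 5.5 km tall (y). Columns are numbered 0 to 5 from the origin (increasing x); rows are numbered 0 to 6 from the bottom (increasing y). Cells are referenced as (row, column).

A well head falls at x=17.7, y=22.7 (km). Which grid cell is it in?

(3, 2)

Column index: ⌊(17.7 − 2.5) / 6.0⌋ = ⌊2.533⌋ = 2
Row offset from origin: ⌊(22.7 − 3.9) / 5.5⌋ = ⌊3.418⌋ = 3 → row 3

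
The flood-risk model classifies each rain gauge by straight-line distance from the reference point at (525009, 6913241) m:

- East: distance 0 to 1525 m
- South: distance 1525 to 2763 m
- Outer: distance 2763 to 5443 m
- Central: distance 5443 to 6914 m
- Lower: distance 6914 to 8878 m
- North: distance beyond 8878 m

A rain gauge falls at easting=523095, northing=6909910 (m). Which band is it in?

Distance = √((523095−525009)² + (6909910−6913241)²) = √(3663396.000 + 11095561.000) = 3841.739 m.
2763 ≤ 3841.739 < 5443 → Outer.

Outer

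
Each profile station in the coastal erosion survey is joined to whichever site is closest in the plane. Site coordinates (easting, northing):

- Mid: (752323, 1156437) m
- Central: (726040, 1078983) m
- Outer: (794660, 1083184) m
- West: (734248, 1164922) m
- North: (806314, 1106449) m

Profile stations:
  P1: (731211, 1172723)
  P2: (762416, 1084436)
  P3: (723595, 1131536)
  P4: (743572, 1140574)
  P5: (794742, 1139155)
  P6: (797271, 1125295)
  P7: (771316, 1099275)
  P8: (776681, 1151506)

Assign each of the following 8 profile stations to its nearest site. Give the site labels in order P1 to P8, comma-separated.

West, Outer, West, Mid, North, North, Outer, Mid

P1 → West (d²=70078970.00)
P2 → Outer (d²=1041243040.00)
P3 → West (d²=1228111405.00)
P4 → Mid (d²=328214770.00)
P5 → North (d²=1203593620.00)
P6 → North (d²=436947565.00)
P7 → Outer (d²=803862617.00)
P8 → Mid (d²=617626925.00)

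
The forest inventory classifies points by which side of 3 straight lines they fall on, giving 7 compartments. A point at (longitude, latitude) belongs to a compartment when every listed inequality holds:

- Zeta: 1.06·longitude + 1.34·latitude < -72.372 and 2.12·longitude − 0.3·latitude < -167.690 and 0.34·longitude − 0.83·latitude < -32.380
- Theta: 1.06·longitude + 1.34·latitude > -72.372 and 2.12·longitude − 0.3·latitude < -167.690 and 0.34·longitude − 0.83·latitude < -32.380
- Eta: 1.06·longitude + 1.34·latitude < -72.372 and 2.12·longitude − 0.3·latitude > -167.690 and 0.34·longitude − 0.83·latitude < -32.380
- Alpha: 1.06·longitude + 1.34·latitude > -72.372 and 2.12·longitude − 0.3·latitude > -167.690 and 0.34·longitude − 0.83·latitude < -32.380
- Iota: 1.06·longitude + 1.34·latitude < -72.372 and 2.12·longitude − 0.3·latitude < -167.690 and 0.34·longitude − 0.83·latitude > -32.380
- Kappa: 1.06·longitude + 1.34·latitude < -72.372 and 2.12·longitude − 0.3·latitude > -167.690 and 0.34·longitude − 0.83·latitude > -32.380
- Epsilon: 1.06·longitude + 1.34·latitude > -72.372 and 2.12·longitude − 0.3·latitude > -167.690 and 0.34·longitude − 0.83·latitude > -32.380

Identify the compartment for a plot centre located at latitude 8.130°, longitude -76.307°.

1.06·-76.307 + 1.34·8.130 = -69.991, which is > -72.372
2.12·-76.307 − 0.3·8.130 = -164.210, which is > -167.690
0.34·-76.307 − 0.83·8.130 = -32.692, which is < -32.380
This sign pattern matches Alpha.

Alpha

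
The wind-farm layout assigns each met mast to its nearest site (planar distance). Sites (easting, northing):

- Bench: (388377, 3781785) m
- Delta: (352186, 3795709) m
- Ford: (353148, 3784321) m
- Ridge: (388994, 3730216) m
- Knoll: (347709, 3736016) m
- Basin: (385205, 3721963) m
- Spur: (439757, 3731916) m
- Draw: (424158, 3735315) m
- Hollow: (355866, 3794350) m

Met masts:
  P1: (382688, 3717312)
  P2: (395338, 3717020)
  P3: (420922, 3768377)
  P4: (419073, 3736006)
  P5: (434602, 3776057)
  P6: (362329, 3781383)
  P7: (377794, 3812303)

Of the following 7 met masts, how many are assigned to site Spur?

P1 → Basin
P2 → Basin
P3 → Draw
P4 → Draw
P5 → Draw
P6 → Ford
P7 → Hollow
0 of the 7 go to Spur.

0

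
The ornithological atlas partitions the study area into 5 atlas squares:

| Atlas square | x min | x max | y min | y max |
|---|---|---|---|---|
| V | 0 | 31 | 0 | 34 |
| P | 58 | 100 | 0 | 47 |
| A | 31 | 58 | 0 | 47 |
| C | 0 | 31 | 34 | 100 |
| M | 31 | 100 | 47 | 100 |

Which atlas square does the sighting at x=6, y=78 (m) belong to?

C

The point has x = 6 and y = 78.
Only C satisfies 0 ≤ x ≤ 31 and 34 ≤ y ≤ 100.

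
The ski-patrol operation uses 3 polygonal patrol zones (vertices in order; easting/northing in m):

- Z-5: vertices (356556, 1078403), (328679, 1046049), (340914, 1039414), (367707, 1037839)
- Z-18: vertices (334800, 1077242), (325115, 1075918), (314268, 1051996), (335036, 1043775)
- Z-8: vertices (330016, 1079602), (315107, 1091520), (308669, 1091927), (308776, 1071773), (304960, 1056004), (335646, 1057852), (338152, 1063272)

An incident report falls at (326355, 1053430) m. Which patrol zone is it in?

Cast a ray rightward from (326355, 1053430). For each polygon, the edges (by vertex number in listed order) whose endpoints lie on opposite sides of northing = 1053430, where each meets that height, and whether that is right or left of the point:
Z-5: 1–2 at easting≈335038.7 (right), 4–1 at easting≈363421.1 (right) → 2 crossings.
Z-18: 2–3 at easting≈314918.2 (left), 4–1 at easting≈334967.9 (right) → 1 crossing.
Z-8: no edge straddles that height → 0 crossings.
Only Z-18 has an odd count, so the point is inside Z-18.

Z-18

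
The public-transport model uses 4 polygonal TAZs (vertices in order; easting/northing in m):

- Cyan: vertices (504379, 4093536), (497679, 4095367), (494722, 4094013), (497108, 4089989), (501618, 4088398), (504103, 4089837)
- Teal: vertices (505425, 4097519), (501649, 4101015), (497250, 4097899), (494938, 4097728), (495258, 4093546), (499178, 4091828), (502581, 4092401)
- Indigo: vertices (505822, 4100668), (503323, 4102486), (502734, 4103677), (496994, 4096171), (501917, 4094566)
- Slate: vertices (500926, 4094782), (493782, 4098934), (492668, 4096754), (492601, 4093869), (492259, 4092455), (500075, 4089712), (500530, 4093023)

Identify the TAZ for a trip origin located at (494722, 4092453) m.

Slate

Cast a ray rightward from (494722, 4092453). For each polygon, the edges (by vertex number in listed order) whose endpoints lie on opposite sides of northing = 4092453, where each meets that height, and whether that is right or left of the point:
Cyan: 3–4 at easting≈495647.0 (right), 6–1 at easting≈504298.2 (right) → 2 crossings.
Teal: 5–6 at easting≈497751.9 (right), 7–1 at easting≈502609.9 (right) → 2 crossings.
Indigo: no edge straddles that height → 0 crossings.
Slate: 5–6 at easting≈492264.7 (left), 6–7 at easting≈500451.7 (right) → 1 crossing.
Only Slate has an odd count, so the point is inside Slate.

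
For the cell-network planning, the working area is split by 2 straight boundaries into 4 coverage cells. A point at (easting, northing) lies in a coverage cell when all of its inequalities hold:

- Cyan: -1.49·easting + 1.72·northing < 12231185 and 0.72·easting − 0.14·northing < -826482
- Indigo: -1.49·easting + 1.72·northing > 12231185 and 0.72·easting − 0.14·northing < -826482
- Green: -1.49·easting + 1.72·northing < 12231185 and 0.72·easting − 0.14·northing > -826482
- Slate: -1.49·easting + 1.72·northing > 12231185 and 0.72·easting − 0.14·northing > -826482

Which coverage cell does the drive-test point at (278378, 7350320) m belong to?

Cyan

-1.49·278378 + 1.72·7350320 = 12227767.180, which is < 12231185
0.72·278378 − 0.14·7350320 = -828612.640, which is < -826482
This sign pattern matches Cyan.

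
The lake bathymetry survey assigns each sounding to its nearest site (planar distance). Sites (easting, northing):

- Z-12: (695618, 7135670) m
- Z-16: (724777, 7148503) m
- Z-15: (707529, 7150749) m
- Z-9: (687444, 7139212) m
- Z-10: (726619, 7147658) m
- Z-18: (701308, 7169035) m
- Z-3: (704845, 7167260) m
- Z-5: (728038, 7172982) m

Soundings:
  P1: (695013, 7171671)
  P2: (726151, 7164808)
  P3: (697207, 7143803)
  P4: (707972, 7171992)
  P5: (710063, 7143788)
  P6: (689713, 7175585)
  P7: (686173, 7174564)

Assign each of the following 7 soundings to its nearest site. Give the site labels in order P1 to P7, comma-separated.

P1 → Z-18 (d²=46575521.00)
P2 → Z-5 (d²=70375045.00)
P3 → Z-12 (d²=68670610.00)
P4 → Z-3 (d²=32169953.00)
P5 → Z-15 (d²=54876677.00)
P6 → Z-18 (d²=177346525.00)
P7 → Z-18 (d²=259638066.00)

Z-18, Z-5, Z-12, Z-3, Z-15, Z-18, Z-18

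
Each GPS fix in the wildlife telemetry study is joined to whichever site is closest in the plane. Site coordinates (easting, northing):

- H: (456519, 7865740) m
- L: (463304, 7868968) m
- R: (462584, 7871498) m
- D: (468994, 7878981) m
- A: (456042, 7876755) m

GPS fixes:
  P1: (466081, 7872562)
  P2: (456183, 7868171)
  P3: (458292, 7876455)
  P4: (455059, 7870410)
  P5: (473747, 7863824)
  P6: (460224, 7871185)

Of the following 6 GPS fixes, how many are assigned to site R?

2

P1 → R
P2 → H
P3 → A
P4 → H
P5 → L
P6 → R
2 of the 6 go to R.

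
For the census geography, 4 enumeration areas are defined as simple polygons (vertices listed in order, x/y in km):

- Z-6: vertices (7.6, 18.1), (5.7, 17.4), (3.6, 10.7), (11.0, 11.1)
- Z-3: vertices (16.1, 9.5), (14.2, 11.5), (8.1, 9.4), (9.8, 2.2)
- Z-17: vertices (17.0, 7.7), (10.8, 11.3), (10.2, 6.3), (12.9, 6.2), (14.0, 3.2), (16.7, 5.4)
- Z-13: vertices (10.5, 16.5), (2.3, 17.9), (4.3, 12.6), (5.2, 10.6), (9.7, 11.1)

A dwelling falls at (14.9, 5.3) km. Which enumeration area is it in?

Cast a ray rightward from (14.9, 5.3). For each polygon, the edges (by vertex number in listed order) whose endpoints lie on opposite sides of y = 5.3, where each meets that height, and whether that is right or left of the point:
Z-6: no edge straddles that height → 0 crossings.
Z-3: 3–4 at x≈9.07 (left), 4–1 at x≈12.48 (left) → 0 crossings.
Z-17: 4–5 at x≈13.23 (left), 5–6 at x≈16.58 (right) → 1 crossing.
Z-13: no edge straddles that height → 0 crossings.
Only Z-17 has an odd count, so the point is inside Z-17.

Z-17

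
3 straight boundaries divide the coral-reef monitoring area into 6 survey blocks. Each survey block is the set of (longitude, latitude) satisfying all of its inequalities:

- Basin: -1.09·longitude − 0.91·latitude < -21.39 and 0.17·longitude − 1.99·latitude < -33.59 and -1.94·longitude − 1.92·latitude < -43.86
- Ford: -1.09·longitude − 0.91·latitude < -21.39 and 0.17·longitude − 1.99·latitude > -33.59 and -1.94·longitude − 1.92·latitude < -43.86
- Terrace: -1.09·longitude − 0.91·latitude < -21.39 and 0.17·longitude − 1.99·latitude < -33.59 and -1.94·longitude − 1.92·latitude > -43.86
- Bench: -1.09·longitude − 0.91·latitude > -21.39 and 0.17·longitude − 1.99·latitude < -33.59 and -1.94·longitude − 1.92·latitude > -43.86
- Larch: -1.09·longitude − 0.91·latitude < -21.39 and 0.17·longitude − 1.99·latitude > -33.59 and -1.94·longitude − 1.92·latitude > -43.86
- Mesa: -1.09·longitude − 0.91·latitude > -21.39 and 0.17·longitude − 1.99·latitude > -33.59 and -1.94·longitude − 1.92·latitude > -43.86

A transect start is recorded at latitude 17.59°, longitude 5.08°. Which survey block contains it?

-1.09·5.08 − 0.91·17.59 = -21.544, which is < -21.39
0.17·5.08 − 1.99·17.59 = -34.141, which is < -33.59
-1.94·5.08 − 1.92·17.59 = -43.628, which is > -43.86
This sign pattern matches Terrace.

Terrace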